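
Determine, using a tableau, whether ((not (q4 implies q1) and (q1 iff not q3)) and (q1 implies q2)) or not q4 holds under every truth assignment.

Assume the negation and expand:
Initial set: {not (((not (q4 implies q1) and (q1 iff not q3)) and (q1 implies q2)) or not q4)}.
not (((not (q4 implies q1) and (q1 iff not q3)) and (q1 implies q2)) or not q4): α-rule — add not ((not (q4 implies q1) and (q1 iff not q3)) and (q1 implies q2)), not not q4.
not ((not (q4 implies q1) and (q1 iff not q3)) and (q1 implies q2)): β-rule — branch into not (not (q4 implies q1) and (q1 iff not q3))  //  not (q1 implies q2).
  branch 1 (add not (not (q4 implies q1) and (q1 iff not q3))):
    not (not (q4 implies q1) and (q1 iff not q3)): β-rule — branch into not not (q4 implies q1)  //  not (q1 iff not q3).
      branch 1.1 (add not not (q4 implies q1)):
        not not (q4 implies q1): β-rule — branch into not q4  //  q1.
          branch 1.1.1 (add not q4):
            × closes — contains both q4 and not q4.
          branch 1.1.2 (add q1):
            ○ open, literals {q1=1, q4=1}.
      branch 1.2 (add not (q1 iff not q3)):
        not (q1 iff not q3): β-rule — branch into q1, not not q3  //  not q1, not q3.
          branch 1.2.1 (add q1, not not q3):
            ○ open, literals {q1=1, q3=1, q4=1}.
          branch 1.2.2 (add not q1, not q3):
            ○ open, literals {q1=0, q3=0, q4=1}.
  branch 2 (add not (q1 implies q2)):
    not (q1 implies q2): α-rule — add q1, not q2.
    ○ open, literals {q1=1, q2=0, q4=1}.
1 branch closed, 4 open.
An open branch gives a countermodel: q1=1, q4=1 (unmentioned atoms arbitrary); under it the original formula is false.

Not valid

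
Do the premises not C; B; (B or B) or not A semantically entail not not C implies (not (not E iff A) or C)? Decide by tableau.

Initial set: {not C; B; ((B or B) or not A); not (not not C implies (not (not E iff A) or C))}.
not (not not C implies (not (not E iff A) or C)): α-rule — add not not C, not (not (not E iff A) or C).
not not C: drop double negation, giving C.
× closes — contains both C and not C.
All 1 branch closes.
Every branch closed, so the premises entail the conclusion.

Yes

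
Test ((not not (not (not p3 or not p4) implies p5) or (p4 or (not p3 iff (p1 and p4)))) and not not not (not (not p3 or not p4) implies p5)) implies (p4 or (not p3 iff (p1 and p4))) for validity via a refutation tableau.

Valid

Assume the negation and expand:
Initial set: {not (((not not (not (not p3 or not p4) implies p5) or (p4 or (not p3 iff (p1 and p4)))) and not not not (not (not p3 or not p4) implies p5)) implies (p4 or (not p3 iff (p1 and p4))))}.
not (((not not (not (not p3 or not p4) implies p5) or (p4 or (not p3 iff (p1 and p4)))) and not not not (not (not p3 or not p4) implies p5)) implies (p4 or (not p3 iff (p1 and p4)))): α-rule — add ((not not (not (not p3 or not p4) implies p5) or (p4 or (not p3 iff (p1 and p4)))) and not not not (not (not p3 or not p4) implies p5)), not (p4 or (not p3 iff (p1 and p4))).
((not not (not (not p3 or not p4) implies p5) or (p4 or (not p3 iff (p1 and p4)))) and not not not (not (not p3 or not p4) implies p5)): α-rule — add (not not (not (not p3 or not p4) implies p5) or (p4 or (not p3 iff (p1 and p4)))), not not not (not (not p3 or not p4) implies p5).
not (p4 or (not p3 iff (p1 and p4))): α-rule — add not p4, not (not p3 iff (p1 and p4)).
not not not (not (not p3 or not p4) implies p5): drop double negation, giving not (not (not p3 or not p4) implies p5).
not (not (not p3 or not p4) implies p5): α-rule — add not (not p3 or not p4), not p5.
not (not p3 or not p4): α-rule — add not not p3, not not p4.
× closes — contains both p4 and not p4.
All 1 branch closes.
Every branch closed, so the negation is unsatisfiable and the formula is valid.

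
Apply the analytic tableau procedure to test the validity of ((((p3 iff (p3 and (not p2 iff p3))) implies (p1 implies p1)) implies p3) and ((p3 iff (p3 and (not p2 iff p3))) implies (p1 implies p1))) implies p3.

Valid

Assume the negation and expand:
Initial set: {not (((((p3 iff (p3 and (not p2 iff p3))) implies (p1 implies p1)) implies p3) and ((p3 iff (p3 and (not p2 iff p3))) implies (p1 implies p1))) implies p3)}.
not (((((p3 iff (p3 and (not p2 iff p3))) implies (p1 implies p1)) implies p3) and ((p3 iff (p3 and (not p2 iff p3))) implies (p1 implies p1))) implies p3): α-rule — add ((((p3 iff (p3 and (not p2 iff p3))) implies (p1 implies p1)) implies p3) and ((p3 iff (p3 and (not p2 iff p3))) implies (p1 implies p1))), not p3.
((((p3 iff (p3 and (not p2 iff p3))) implies (p1 implies p1)) implies p3) and ((p3 iff (p3 and (not p2 iff p3))) implies (p1 implies p1))): α-rule — add (((p3 iff (p3 and (not p2 iff p3))) implies (p1 implies p1)) implies p3), ((p3 iff (p3 and (not p2 iff p3))) implies (p1 implies p1)).
(((p3 iff (p3 and (not p2 iff p3))) implies (p1 implies p1)) implies p3): β-rule — branch into not ((p3 iff (p3 and (not p2 iff p3))) implies (p1 implies p1))  //  p3.
  branch 1 (add not ((p3 iff (p3 and (not p2 iff p3))) implies (p1 implies p1))):
    not ((p3 iff (p3 and (not p2 iff p3))) implies (p1 implies p1)): α-rule — add (p3 iff (p3 and (not p2 iff p3))), not (p1 implies p1).
    not (p1 implies p1): α-rule — add p1, not p1.
    × closes — contains both p1 and not p1.
  branch 2 (add p3):
    × closes — contains both p3 and not p3.
All 2 branches close.
Every branch closed, so the negation is unsatisfiable and the formula is valid.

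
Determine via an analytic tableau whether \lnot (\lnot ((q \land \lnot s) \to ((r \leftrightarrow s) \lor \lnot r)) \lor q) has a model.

Initial set: {\lnot (\lnot ((q \land \lnot s) \to ((r \leftrightarrow s) \lor \lnot r)) \lor q)}.
\lnot (\lnot ((q \land \lnot s) \to ((r \leftrightarrow s) \lor \lnot r)) \lor q): α-rule — add \lnot \lnot ((q \land \lnot s) \to ((r \leftrightarrow s) \lor \lnot r)), \lnot q.
\lnot \lnot ((q \land \lnot s) \to ((r \leftrightarrow s) \lor \lnot r)): β-rule — branch into \lnot (q \land \lnot s)  //  ((r \leftrightarrow s) \lor \lnot r).
  branch 1 (add \lnot (q \land \lnot s)):
    \lnot (q \land \lnot s): β-rule — branch into \lnot q  //  \lnot \lnot s.
      branch 1.1 (add \lnot q):
        ○ open, literals {q=F}.
      branch 1.2 (add \lnot \lnot s):
        ○ open, literals {q=F, s=T}.
  branch 2 (add ((r \leftrightarrow s) \lor \lnot r)):
    ((r \leftrightarrow s) \lor \lnot r): β-rule — branch into (r \leftrightarrow s)  //  \lnot r.
      branch 2.1 (add (r \leftrightarrow s)):
        (r \leftrightarrow s): β-rule — branch into r, s  //  \lnot r, \lnot s.
          branch 2.1.1 (add r, s):
            ○ open, literals {q=F, r=T, s=T}.
          branch 2.1.2 (add \lnot r, \lnot s):
            ○ open, literals {q=F, r=F, s=F}.
      branch 2.2 (add \lnot r):
        ○ open, literals {q=F, r=F}.
0 branches closed, 5 open.
An open branch gives a satisfying assignment: q=F.

Satisfiable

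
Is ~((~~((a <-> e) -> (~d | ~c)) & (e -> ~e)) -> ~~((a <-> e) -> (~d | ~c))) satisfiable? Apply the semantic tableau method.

Unsatisfiable

Initial set: {~((~~((a <-> e) -> (~d | ~c)) & (e -> ~e)) -> ~~((a <-> e) -> (~d | ~c)))}.
~((~~((a <-> e) -> (~d | ~c)) & (e -> ~e)) -> ~~((a <-> e) -> (~d | ~c))): α-rule — add (~~((a <-> e) -> (~d | ~c)) & (e -> ~e)), ~~~((a <-> e) -> (~d | ~c)).
(~~((a <-> e) -> (~d | ~c)) & (e -> ~e)): α-rule — add ~~((a <-> e) -> (~d | ~c)), (e -> ~e).
~~~((a <-> e) -> (~d | ~c)): drop double negation, giving ~((a <-> e) -> (~d | ~c)).
~~((a <-> e) -> (~d | ~c)): drop double negation, giving ((a <-> e) -> (~d | ~c)).
~((a <-> e) -> (~d | ~c)): α-rule — add (a <-> e), ~(~d | ~c).
~(~d | ~c): α-rule — add ~~d, ~~c.
(e -> ~e): β-rule — branch into ~e  //  ~e.
  branch 1 (add ~e):
    ((a <-> e) -> (~d | ~c)): β-rule — branch into ~(a <-> e)  //  (~d | ~c).
      branch 1.1 (add ~(a <-> e)):
        (a <-> e): β-rule — branch into a, e  //  ~a, ~e.
          branch 1.1.1 (add a, e):
            × closes — contains both e and ~e.
          branch 1.1.2 (add ~a, ~e):
            ~(a <-> e): β-rule — branch into a, ~e  //  ~a, e.
              branch 1.1.2.1 (add a, ~e):
                × closes — contains both a and ~a.
              branch 1.1.2.2 (add ~a, e):
                × closes — contains both e and ~e.
      branch 1.2 (add (~d | ~c)):
        (a <-> e): β-rule — branch into a, e  //  ~a, ~e.
          branch 1.2.1 (add a, e):
            × closes — contains both e and ~e.
          branch 1.2.2 (add ~a, ~e):
            (~d | ~c): β-rule — branch into ~d  //  ~c.
              branch 1.2.2.1 (add ~d):
                × closes — contains both d and ~d.
              branch 1.2.2.2 (add ~c):
                × closes — contains both c and ~c.
  branch 2 (add ~e):
    ((a <-> e) -> (~d | ~c)): β-rule — branch into ~(a <-> e)  //  (~d | ~c).
      branch 2.1 (add ~(a <-> e)):
        (a <-> e): β-rule — branch into a, e  //  ~a, ~e.
          branch 2.1.1 (add a, e):
            × closes — contains both e and ~e.
          branch 2.1.2 (add ~a, ~e):
            ~(a <-> e): β-rule — branch into a, ~e  //  ~a, e.
              branch 2.1.2.1 (add a, ~e):
                × closes — contains both a and ~a.
              branch 2.1.2.2 (add ~a, e):
                × closes — contains both e and ~e.
      branch 2.2 (add (~d | ~c)):
        (a <-> e): β-rule — branch into a, e  //  ~a, ~e.
          branch 2.2.1 (add a, e):
            × closes — contains both e and ~e.
          branch 2.2.2 (add ~a, ~e):
            (~d | ~c): β-rule — branch into ~d  //  ~c.
              branch 2.2.2.1 (add ~d):
                × closes — contains both d and ~d.
              branch 2.2.2.2 (add ~c):
                × closes — contains both c and ~c.
All 12 branches close.
Every branch closed; the formula is unsatisfiable.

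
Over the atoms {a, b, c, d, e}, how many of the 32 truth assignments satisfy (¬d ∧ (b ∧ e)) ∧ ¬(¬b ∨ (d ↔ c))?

2

Initial set: {((¬d ∧ (b ∧ e)) ∧ ¬(¬b ∨ (d ↔ c)))}.
((¬d ∧ (b ∧ e)) ∧ ¬(¬b ∨ (d ↔ c))): α-rule — add (¬d ∧ (b ∧ e)), ¬(¬b ∨ (d ↔ c)).
(¬d ∧ (b ∧ e)): α-rule — add ¬d, (b ∧ e).
¬(¬b ∨ (d ↔ c)): α-rule — add ¬¬b, ¬(d ↔ c).
(b ∧ e): α-rule — add b, e.
¬(d ↔ c): β-rule — branch into d, ¬c  //  ¬d, c.
  branch 1 (add d, ¬c):
    × closes — contains both d and ¬d.
  branch 2 (add ¬d, c):
    ○ open, literals {b=true, c=true, d=false, e=true}.
1 branch closed, 1 open.
Each open branch fixes some atoms; the unmentioned ones are free. Counting distinct full assignments: branch {b=true, c=true, d=false, e=true} (a) contributes 2 new. Total: 2.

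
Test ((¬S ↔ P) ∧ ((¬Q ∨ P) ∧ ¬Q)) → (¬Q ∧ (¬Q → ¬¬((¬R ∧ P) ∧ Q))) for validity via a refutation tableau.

Assume the negation and expand:
Initial set: {¬(((¬S ↔ P) ∧ ((¬Q ∨ P) ∧ ¬Q)) → (¬Q ∧ (¬Q → ¬¬((¬R ∧ P) ∧ Q))))}.
¬(((¬S ↔ P) ∧ ((¬Q ∨ P) ∧ ¬Q)) → (¬Q ∧ (¬Q → ¬¬((¬R ∧ P) ∧ Q)))): α-rule — add ((¬S ↔ P) ∧ ((¬Q ∨ P) ∧ ¬Q)), ¬(¬Q ∧ (¬Q → ¬¬((¬R ∧ P) ∧ Q))).
((¬S ↔ P) ∧ ((¬Q ∨ P) ∧ ¬Q)): α-rule — add (¬S ↔ P), ((¬Q ∨ P) ∧ ¬Q).
((¬Q ∨ P) ∧ ¬Q): α-rule — add (¬Q ∨ P), ¬Q.
¬(¬Q ∧ (¬Q → ¬¬((¬R ∧ P) ∧ Q))): β-rule — branch into ¬¬Q  //  ¬(¬Q → ¬¬((¬R ∧ P) ∧ Q)).
  branch 1 (add ¬¬Q):
    × closes — contains both Q and ¬Q.
  branch 2 (add ¬(¬Q → ¬¬((¬R ∧ P) ∧ Q))):
    ¬(¬Q → ¬¬((¬R ∧ P) ∧ Q)): α-rule — add ¬Q, ¬¬¬((¬R ∧ P) ∧ Q).
    ¬¬¬((¬R ∧ P) ∧ Q): drop double negation, giving ¬((¬R ∧ P) ∧ Q).
    (¬S ↔ P): β-rule — branch into ¬S, P  //  ¬¬S, ¬P.
      branch 2.1 (add ¬S, P):
        (¬Q ∨ P): β-rule — branch into ¬Q  //  P.
          branch 2.1.1 (add ¬Q):
            ¬((¬R ∧ P) ∧ Q): β-rule — branch into ¬(¬R ∧ P)  //  ¬Q.
              branch 2.1.1.1 (add ¬(¬R ∧ P)):
                ¬(¬R ∧ P): β-rule — branch into ¬¬R  //  ¬P.
                  branch 2.1.1.1.1 (add ¬¬R):
                    ○ open, literals {P=true, Q=false, R=true, S=false}.
                  branch 2.1.1.1.2 (add ¬P):
                    × closes — contains both P and ¬P.
              branch 2.1.1.2 (add ¬Q):
                ○ open, literals {P=true, Q=false, S=false}.
          branch 2.1.2 (add P):
            ¬((¬R ∧ P) ∧ Q): β-rule — branch into ¬(¬R ∧ P)  //  ¬Q.
              branch 2.1.2.1 (add ¬(¬R ∧ P)):
                ¬(¬R ∧ P): β-rule — branch into ¬¬R  //  ¬P.
                  branch 2.1.2.1.1 (add ¬¬R):
                    ○ open, literals {P=true, Q=false, R=true, S=false}.
                  branch 2.1.2.1.2 (add ¬P):
                    × closes — contains both P and ¬P.
              branch 2.1.2.2 (add ¬Q):
                ○ open, literals {P=true, Q=false, S=false}.
      branch 2.2 (add ¬¬S, ¬P):
        (¬Q ∨ P): β-rule — branch into ¬Q  //  P.
          branch 2.2.1 (add ¬Q):
            ¬((¬R ∧ P) ∧ Q): β-rule — branch into ¬(¬R ∧ P)  //  ¬Q.
              branch 2.2.1.1 (add ¬(¬R ∧ P)):
                ¬(¬R ∧ P): β-rule — branch into ¬¬R  //  ¬P.
                  branch 2.2.1.1.1 (add ¬¬R):
                    ○ open, literals {P=false, Q=false, R=true, S=true}.
                  branch 2.2.1.1.2 (add ¬P):
                    ○ open, literals {P=false, Q=false, S=true}.
              branch 2.2.1.2 (add ¬Q):
                ○ open, literals {P=false, Q=false, S=true}.
          branch 2.2.2 (add P):
            × closes — contains both P and ¬P.
4 branches closed, 7 open.
An open branch gives a countermodel: P=true, Q=false, R=true, S=false (unmentioned atoms arbitrary); under it the original formula is false.

Not valid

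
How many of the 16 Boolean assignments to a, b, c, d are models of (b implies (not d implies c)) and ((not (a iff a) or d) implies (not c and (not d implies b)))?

10

Initial set: {T ((b implies (not d implies c)) and ((not (a iff a) or d) implies (not c and (not d implies b))))}.
T ((b implies (not d implies c)) and ((not (a iff a) or d) implies (not c and (not d implies b)))): α-rule — add T (b implies (not d implies c)), T ((not (a iff a) or d) implies (not c and (not d implies b))).
T (b implies (not d implies c)): β-rule — branch into F b  //  T (not d implies c).
  branch 1 (add F b):
    T ((not (a iff a) or d) implies (not c and (not d implies b))): β-rule — branch into F (not (a iff a) or d)  //  T (not c and (not d implies b)).
      branch 1.1 (add F (not (a iff a) or d)):
        F (not (a iff a) or d): α-rule — add F not (a iff a), F d.
        F not (a iff a): β-rule — branch into T a, T a  //  F a, F a.
          branch 1.1.1 (add T a, T a):
            ○ open, literals {a=T, b=F, d=F}.
          branch 1.1.2 (add F a, F a):
            ○ open, literals {a=F, b=F, d=F}.
      branch 1.2 (add T (not c and (not d implies b))):
        T (not c and (not d implies b)): α-rule — add T not c, T (not d implies b).
        T (not d implies b): β-rule — branch into F not d  //  T b.
          branch 1.2.1 (add F not d):
            ○ open, literals {b=F, c=F, d=T}.
          branch 1.2.2 (add T b):
            × closes — contains both b and not b.
  branch 2 (add T (not d implies c)):
    T ((not (a iff a) or d) implies (not c and (not d implies b))): β-rule — branch into F (not (a iff a) or d)  //  T (not c and (not d implies b)).
      branch 2.1 (add F (not (a iff a) or d)):
        F (not (a iff a) or d): α-rule — add F not (a iff a), F d.
        T (not d implies c): β-rule — branch into F not d  //  T c.
          branch 2.1.1 (add F not d):
            × closes — contains both d and not d.
          branch 2.1.2 (add T c):
            F not (a iff a): β-rule — branch into T a, T a  //  F a, F a.
              branch 2.1.2.1 (add T a, T a):
                ○ open, literals {a=T, c=T, d=F}.
              branch 2.1.2.2 (add F a, F a):
                ○ open, literals {a=F, c=T, d=F}.
      branch 2.2 (add T (not c and (not d implies b))):
        T (not c and (not d implies b)): α-rule — add T not c, T (not d implies b).
        T (not d implies c): β-rule — branch into F not d  //  T c.
          branch 2.2.1 (add F not d):
            T (not d implies b): β-rule — branch into F not d  //  T b.
              branch 2.2.1.1 (add F not d):
                ○ open, literals {c=F, d=T}.
              branch 2.2.1.2 (add T b):
                ○ open, literals {b=T, c=F, d=T}.
          branch 2.2.2 (add T c):
            × closes — contains both c and not c.
3 branches closed, 7 open.
Each open branch fixes some atoms; the unmentioned ones are free. Counting distinct full assignments: branch {a=T, b=F, d=F} (c) contributes 2 new; branch {a=F, b=F, d=F} (c) contributes 2 new; branch {b=F, c=F, d=T} (a) contributes 2 new; branch {a=T, c=T, d=F} (b) contributes 1 new; branch {a=F, c=T, d=F} (b) contributes 1 new; branch {c=F, d=T} (a, b) contributes 2 new; branch {b=T, c=F, d=T} (a) contributes 0 new. Total: 10.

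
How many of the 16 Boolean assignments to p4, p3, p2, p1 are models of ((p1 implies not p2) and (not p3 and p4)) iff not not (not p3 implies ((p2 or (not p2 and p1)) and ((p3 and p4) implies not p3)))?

3

Initial set: {(((p1 implies not p2) and (not p3 and p4)) iff not not (not p3 implies ((p2 or (not p2 and p1)) and ((p3 and p4) implies not p3))))}.
(((p1 implies not p2) and (not p3 and p4)) iff not not (not p3 implies ((p2 or (not p2 and p1)) and ((p3 and p4) implies not p3)))): β-rule — branch into ((p1 implies not p2) and (not p3 and p4)), not not (not p3 implies ((p2 or (not p2 and p1)) and ((p3 and p4) implies not p3)))  //  not ((p1 implies not p2) and (not p3 and p4)), not not not (not p3 implies ((p2 or (not p2 and p1)) and ((p3 and p4) implies not p3))).
  branch 1 (add ((p1 implies not p2) and (not p3 and p4)), not not (not p3 implies ((p2 or (not p2 and p1)) and ((p3 and p4) implies not p3)))):
    ((p1 implies not p2) and (not p3 and p4)): α-rule — add (p1 implies not p2), (not p3 and p4).
    not not (not p3 implies ((p2 or (not p2 and p1)) and ((p3 and p4) implies not p3))): drop double negation, giving (not p3 implies ((p2 or (not p2 and p1)) and ((p3 and p4) implies not p3))).
    (not p3 and p4): α-rule — add not p3, p4.
    (p1 implies not p2): β-rule — branch into not p1  //  not p2.
      branch 1.1 (add not p1):
        (not p3 implies ((p2 or (not p2 and p1)) and ((p3 and p4) implies not p3))): β-rule — branch into not not p3  //  ((p2 or (not p2 and p1)) and ((p3 and p4) implies not p3)).
          branch 1.1.1 (add not not p3):
            × closes — contains both p3 and not p3.
          branch 1.1.2 (add ((p2 or (not p2 and p1)) and ((p3 and p4) implies not p3))):
            ((p2 or (not p2 and p1)) and ((p3 and p4) implies not p3)): α-rule — add (p2 or (not p2 and p1)), ((p3 and p4) implies not p3).
            (p2 or (not p2 and p1)): β-rule — branch into p2  //  (not p2 and p1).
              branch 1.1.2.1 (add p2):
                ((p3 and p4) implies not p3): β-rule — branch into not (p3 and p4)  //  not p3.
                  branch 1.1.2.1.1 (add not (p3 and p4)):
                    not (p3 and p4): β-rule — branch into not p3  //  not p4.
                      branch 1.1.2.1.1.1 (add not p3):
                        ○ open, literals {p1=F, p2=T, p3=F, p4=T}.
                      branch 1.1.2.1.1.2 (add not p4):
                        × closes — contains both p4 and not p4.
                  branch 1.1.2.1.2 (add not p3):
                    ○ open, literals {p1=F, p2=T, p3=F, p4=T}.
              branch 1.1.2.2 (add (not p2 and p1)):
                (not p2 and p1): α-rule — add not p2, p1.
                × closes — contains both p1 and not p1.
      branch 1.2 (add not p2):
        (not p3 implies ((p2 or (not p2 and p1)) and ((p3 and p4) implies not p3))): β-rule — branch into not not p3  //  ((p2 or (not p2 and p1)) and ((p3 and p4) implies not p3)).
          branch 1.2.1 (add not not p3):
            × closes — contains both p3 and not p3.
          branch 1.2.2 (add ((p2 or (not p2 and p1)) and ((p3 and p4) implies not p3))):
            ((p2 or (not p2 and p1)) and ((p3 and p4) implies not p3)): α-rule — add (p2 or (not p2 and p1)), ((p3 and p4) implies not p3).
            (p2 or (not p2 and p1)): β-rule — branch into p2  //  (not p2 and p1).
              branch 1.2.2.1 (add p2):
                × closes — contains both p2 and not p2.
              branch 1.2.2.2 (add (not p2 and p1)):
                (not p2 and p1): α-rule — add not p2, p1.
                ((p3 and p4) implies not p3): β-rule — branch into not (p3 and p4)  //  not p3.
                  branch 1.2.2.2.1 (add not (p3 and p4)):
                    not (p3 and p4): β-rule — branch into not p3  //  not p4.
                      branch 1.2.2.2.1.1 (add not p3):
                        ○ open, literals {p1=T, p2=F, p3=F, p4=T}.
                      branch 1.2.2.2.1.2 (add not p4):
                        × closes — contains both p4 and not p4.
                  branch 1.2.2.2.2 (add not p3):
                    ○ open, literals {p1=T, p2=F, p3=F, p4=T}.
  branch 2 (add not ((p1 implies not p2) and (not p3 and p4)), not not not (not p3 implies ((p2 or (not p2 and p1)) and ((p3 and p4) implies not p3)))):
    not not not (not p3 implies ((p2 or (not p2 and p1)) and ((p3 and p4) implies not p3))): drop double negation, giving not (not p3 implies ((p2 or (not p2 and p1)) and ((p3 and p4) implies not p3))).
    not (not p3 implies ((p2 or (not p2 and p1)) and ((p3 and p4) implies not p3))): α-rule — add not p3, not ((p2 or (not p2 and p1)) and ((p3 and p4) implies not p3)).
    not ((p1 implies not p2) and (not p3 and p4)): β-rule — branch into not (p1 implies not p2)  //  not (not p3 and p4).
      branch 2.1 (add not (p1 implies not p2)):
        not (p1 implies not p2): α-rule — add p1, not not p2.
        not ((p2 or (not p2 and p1)) and ((p3 and p4) implies not p3)): β-rule — branch into not (p2 or (not p2 and p1))  //  not ((p3 and p4) implies not p3).
          branch 2.1.1 (add not (p2 or (not p2 and p1))):
            not (p2 or (not p2 and p1)): α-rule — add not p2, not (not p2 and p1).
            × closes — contains both p2 and not p2.
          branch 2.1.2 (add not ((p3 and p4) implies not p3)):
            not ((p3 and p4) implies not p3): α-rule — add (p3 and p4), not not p3.
            × closes — contains both p3 and not p3.
      branch 2.2 (add not (not p3 and p4)):
        not ((p2 or (not p2 and p1)) and ((p3 and p4) implies not p3)): β-rule — branch into not (p2 or (not p2 and p1))  //  not ((p3 and p4) implies not p3).
          branch 2.2.1 (add not (p2 or (not p2 and p1))):
            not (p2 or (not p2 and p1)): α-rule — add not p2, not (not p2 and p1).
            not (not p3 and p4): β-rule — branch into not not p3  //  not p4.
              branch 2.2.1.1 (add not not p3):
                × closes — contains both p3 and not p3.
              branch 2.2.1.2 (add not p4):
                not (not p2 and p1): β-rule — branch into not not p2  //  not p1.
                  branch 2.2.1.2.1 (add not not p2):
                    × closes — contains both p2 and not p2.
                  branch 2.2.1.2.2 (add not p1):
                    ○ open, literals {p1=F, p2=F, p3=F, p4=F}.
          branch 2.2.2 (add not ((p3 and p4) implies not p3)):
            not ((p3 and p4) implies not p3): α-rule — add (p3 and p4), not not p3.
            × closes — contains both p3 and not p3.
11 branches closed, 5 open.
Each open branch fixes some atoms; the unmentioned ones are free. Counting distinct full assignments: branch {p1=F, p2=T, p3=F, p4=T} (none free) contributes 1 new; branch {p1=F, p2=T, p3=F, p4=T} (none free) contributes 0 new; branch {p1=T, p2=F, p3=F, p4=T} (none free) contributes 1 new; branch {p1=T, p2=F, p3=F, p4=T} (none free) contributes 0 new; branch {p1=F, p2=F, p3=F, p4=F} (none free) contributes 1 new. Total: 3.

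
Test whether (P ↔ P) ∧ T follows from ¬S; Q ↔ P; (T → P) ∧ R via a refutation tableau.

No

Initial set: {¬S; (Q ↔ P); ((T → P) ∧ R); ¬((P ↔ P) ∧ T)}.
((T → P) ∧ R): α-rule — add (T → P), R.
(Q ↔ P): β-rule — branch into Q, P  //  ¬Q, ¬P.
  branch 1 (add Q, P):
    ¬((P ↔ P) ∧ T): β-rule — branch into ¬(P ↔ P)  //  ¬T.
      branch 1.1 (add ¬(P ↔ P)):
        (T → P): β-rule — branch into ¬T  //  P.
          branch 1.1.1 (add ¬T):
            ¬(P ↔ P): β-rule — branch into P, ¬P  //  ¬P, P.
              branch 1.1.1.1 (add P, ¬P):
                × closes — contains both P and ¬P.
              branch 1.1.1.2 (add ¬P, P):
                × closes — contains both P and ¬P.
          branch 1.1.2 (add P):
            ¬(P ↔ P): β-rule — branch into P, ¬P  //  ¬P, P.
              branch 1.1.2.1 (add P, ¬P):
                × closes — contains both P and ¬P.
              branch 1.1.2.2 (add ¬P, P):
                × closes — contains both P and ¬P.
      branch 1.2 (add ¬T):
        (T → P): β-rule — branch into ¬T  //  P.
          branch 1.2.1 (add ¬T):
            ○ open, literals {P=1, Q=1, R=1, S=0, T=0}.
          branch 1.2.2 (add P):
            ○ open, literals {P=1, Q=1, R=1, S=0, T=0}.
  branch 2 (add ¬Q, ¬P):
    ¬((P ↔ P) ∧ T): β-rule — branch into ¬(P ↔ P)  //  ¬T.
      branch 2.1 (add ¬(P ↔ P)):
        (T → P): β-rule — branch into ¬T  //  P.
          branch 2.1.1 (add ¬T):
            ¬(P ↔ P): β-rule — branch into P, ¬P  //  ¬P, P.
              branch 2.1.1.1 (add P, ¬P):
                × closes — contains both P and ¬P.
              branch 2.1.1.2 (add ¬P, P):
                × closes — contains both P and ¬P.
          branch 2.1.2 (add P):
            × closes — contains both P and ¬P.
      branch 2.2 (add ¬T):
        (T → P): β-rule — branch into ¬T  //  P.
          branch 2.2.1 (add ¬T):
            ○ open, literals {P=0, Q=0, R=1, S=0, T=0}.
          branch 2.2.2 (add P):
            × closes — contains both P and ¬P.
8 branches closed, 3 open.
An open branch gives a countermodel: P=1, Q=1, R=1, S=0, T=0 (unmentioned atoms arbitrary); the premises hold there but the conclusion fails.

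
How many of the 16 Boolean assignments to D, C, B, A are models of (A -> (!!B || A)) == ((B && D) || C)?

10

Initial set: {T ((A -> (!!B || A)) == ((B && D) || C))}.
T ((A -> (!!B || A)) == ((B && D) || C)): β-rule — branch into T (A -> (!!B || A)), T ((B && D) || C)  //  F (A -> (!!B || A)), F ((B && D) || C).
  branch 1 (add T (A -> (!!B || A)), T ((B && D) || C)):
    T (A -> (!!B || A)): β-rule — branch into F A  //  T (!!B || A).
      branch 1.1 (add F A):
        T ((B && D) || C): β-rule — branch into T (B && D)  //  T C.
          branch 1.1.1 (add T (B && D)):
            T (B && D): α-rule — add T B, T D.
            ○ open, literals {A=F, B=T, D=T}.
          branch 1.1.2 (add T C):
            ○ open, literals {A=F, C=T}.
      branch 1.2 (add T (!!B || A)):
        T ((B && D) || C): β-rule — branch into T (B && D)  //  T C.
          branch 1.2.1 (add T (B && D)):
            T (B && D): α-rule — add T B, T D.
            T (!!B || A): β-rule — branch into T !!B  //  T A.
              branch 1.2.1.1 (add T !!B):
                T !!B: drop double negation, giving T B.
                ○ open, literals {B=T, D=T}.
              branch 1.2.1.2 (add T A):
                ○ open, literals {A=T, B=T, D=T}.
          branch 1.2.2 (add T C):
            T (!!B || A): β-rule — branch into T !!B  //  T A.
              branch 1.2.2.1 (add T !!B):
                T !!B: drop double negation, giving T B.
                ○ open, literals {B=T, C=T}.
              branch 1.2.2.2 (add T A):
                ○ open, literals {A=T, C=T}.
  branch 2 (add F (A -> (!!B || A)), F ((B && D) || C)):
    F (A -> (!!B || A)): α-rule — add T A, F (!!B || A).
    F ((B && D) || C): α-rule — add F (B && D), F C.
    F (!!B || A): α-rule — add F !!B, F A.
    × closes — contains both A and !A.
1 branch closed, 6 open.
Each open branch fixes some atoms; the unmentioned ones are free. Counting distinct full assignments: branch {A=F, B=T, D=T} (C) contributes 2 new; branch {A=F, C=T} (D, B) contributes 3 new; branch {B=T, D=T} (C, A) contributes 2 new; branch {A=T, B=T, D=T} (C) contributes 0 new; branch {B=T, C=T} (D, A) contributes 1 new; branch {A=T, C=T} (D, B) contributes 2 new. Total: 10.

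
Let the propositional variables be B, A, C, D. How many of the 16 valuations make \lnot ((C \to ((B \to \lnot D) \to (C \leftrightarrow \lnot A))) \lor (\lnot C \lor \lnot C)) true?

3

Initial set: {\lnot ((C \to ((B \to \lnot D) \to (C \leftrightarrow \lnot A))) \lor (\lnot C \lor \lnot C))}.
\lnot ((C \to ((B \to \lnot D) \to (C \leftrightarrow \lnot A))) \lor (\lnot C \lor \lnot C)): α-rule — add \lnot (C \to ((B \to \lnot D) \to (C \leftrightarrow \lnot A))), \lnot (\lnot C \lor \lnot C).
\lnot (C \to ((B \to \lnot D) \to (C \leftrightarrow \lnot A))): α-rule — add C, \lnot ((B \to \lnot D) \to (C \leftrightarrow \lnot A)).
\lnot (\lnot C \lor \lnot C): α-rule — add \lnot \lnot C, \lnot \lnot C.
\lnot ((B \to \lnot D) \to (C \leftrightarrow \lnot A)): α-rule — add (B \to \lnot D), \lnot (C \leftrightarrow \lnot A).
(B \to \lnot D): β-rule — branch into \lnot B  //  \lnot D.
  branch 1 (add \lnot B):
    \lnot (C \leftrightarrow \lnot A): β-rule — branch into C, \lnot \lnot A  //  \lnot C, \lnot A.
      branch 1.1 (add C, \lnot \lnot A):
        ○ open, literals {A=1, B=0, C=1}.
      branch 1.2 (add \lnot C, \lnot A):
        × closes — contains both C and \lnot C.
  branch 2 (add \lnot D):
    \lnot (C \leftrightarrow \lnot A): β-rule — branch into C, \lnot \lnot A  //  \lnot C, \lnot A.
      branch 2.1 (add C, \lnot \lnot A):
        ○ open, literals {A=1, C=1, D=0}.
      branch 2.2 (add \lnot C, \lnot A):
        × closes — contains both C and \lnot C.
2 branches closed, 2 open.
Each open branch fixes some atoms; the unmentioned ones are free. Counting distinct full assignments: branch {A=1, B=0, C=1} (D) contributes 2 new; branch {A=1, C=1, D=0} (B) contributes 1 new. Total: 3.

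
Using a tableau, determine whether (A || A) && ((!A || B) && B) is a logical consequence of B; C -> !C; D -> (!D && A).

No

Initial set: {B; (C -> !C); (D -> (!D && A)); !((A || A) && ((!A || B) && B))}.
(C -> !C): β-rule — branch into !C  //  !C.
  branch 1 (add !C):
    (D -> (!D && A)): β-rule — branch into !D  //  (!D && A).
      branch 1.1 (add !D):
        !((A || A) && ((!A || B) && B)): β-rule — branch into !(A || A)  //  !((!A || B) && B).
          branch 1.1.1 (add !(A || A)):
            !(A || A): α-rule — add !A, !A.
            ○ open, literals {A=0, B=1, C=0, D=0}.
          branch 1.1.2 (add !((!A || B) && B)):
            !((!A || B) && B): β-rule — branch into !(!A || B)  //  !B.
              branch 1.1.2.1 (add !(!A || B)):
                !(!A || B): α-rule — add !!A, !B.
                × closes — contains both B and !B.
              branch 1.1.2.2 (add !B):
                × closes — contains both B and !B.
      branch 1.2 (add (!D && A)):
        (!D && A): α-rule — add !D, A.
        !((A || A) && ((!A || B) && B)): β-rule — branch into !(A || A)  //  !((!A || B) && B).
          branch 1.2.1 (add !(A || A)):
            !(A || A): α-rule — add !A, !A.
            × closes — contains both A and !A.
          branch 1.2.2 (add !((!A || B) && B)):
            !((!A || B) && B): β-rule — branch into !(!A || B)  //  !B.
              branch 1.2.2.1 (add !(!A || B)):
                !(!A || B): α-rule — add !!A, !B.
                × closes — contains both B and !B.
              branch 1.2.2.2 (add !B):
                × closes — contains both B and !B.
  branch 2 (add !C):
    (D -> (!D && A)): β-rule — branch into !D  //  (!D && A).
      branch 2.1 (add !D):
        !((A || A) && ((!A || B) && B)): β-rule — branch into !(A || A)  //  !((!A || B) && B).
          branch 2.1.1 (add !(A || A)):
            !(A || A): α-rule — add !A, !A.
            ○ open, literals {A=0, B=1, C=0, D=0}.
          branch 2.1.2 (add !((!A || B) && B)):
            !((!A || B) && B): β-rule — branch into !(!A || B)  //  !B.
              branch 2.1.2.1 (add !(!A || B)):
                !(!A || B): α-rule — add !!A, !B.
                × closes — contains both B and !B.
              branch 2.1.2.2 (add !B):
                × closes — contains both B and !B.
      branch 2.2 (add (!D && A)):
        (!D && A): α-rule — add !D, A.
        !((A || A) && ((!A || B) && B)): β-rule — branch into !(A || A)  //  !((!A || B) && B).
          branch 2.2.1 (add !(A || A)):
            !(A || A): α-rule — add !A, !A.
            × closes — contains both A and !A.
          branch 2.2.2 (add !((!A || B) && B)):
            !((!A || B) && B): β-rule — branch into !(!A || B)  //  !B.
              branch 2.2.2.1 (add !(!A || B)):
                !(!A || B): α-rule — add !!A, !B.
                × closes — contains both B and !B.
              branch 2.2.2.2 (add !B):
                × closes — contains both B and !B.
10 branches closed, 2 open.
An open branch gives a countermodel: A=0, B=1, C=0, D=0 (unmentioned atoms arbitrary); the premises hold there but the conclusion fails.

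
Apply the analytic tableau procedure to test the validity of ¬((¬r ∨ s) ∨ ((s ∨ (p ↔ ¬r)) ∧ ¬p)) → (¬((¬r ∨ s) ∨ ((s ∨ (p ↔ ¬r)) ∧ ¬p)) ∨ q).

Valid

Assume the negation and expand:
Initial set: {¬(¬((¬r ∨ s) ∨ ((s ∨ (p ↔ ¬r)) ∧ ¬p)) → (¬((¬r ∨ s) ∨ ((s ∨ (p ↔ ¬r)) ∧ ¬p)) ∨ q))}.
¬(¬((¬r ∨ s) ∨ ((s ∨ (p ↔ ¬r)) ∧ ¬p)) → (¬((¬r ∨ s) ∨ ((s ∨ (p ↔ ¬r)) ∧ ¬p)) ∨ q)): α-rule — add ¬((¬r ∨ s) ∨ ((s ∨ (p ↔ ¬r)) ∧ ¬p)), ¬(¬((¬r ∨ s) ∨ ((s ∨ (p ↔ ¬r)) ∧ ¬p)) ∨ q).
¬((¬r ∨ s) ∨ ((s ∨ (p ↔ ¬r)) ∧ ¬p)): α-rule — add ¬(¬r ∨ s), ¬((s ∨ (p ↔ ¬r)) ∧ ¬p).
¬(¬((¬r ∨ s) ∨ ((s ∨ (p ↔ ¬r)) ∧ ¬p)) ∨ q): α-rule — add ¬¬((¬r ∨ s) ∨ ((s ∨ (p ↔ ¬r)) ∧ ¬p)), ¬q.
¬(¬r ∨ s): α-rule — add ¬¬r, ¬s.
¬((s ∨ (p ↔ ¬r)) ∧ ¬p): β-rule — branch into ¬(s ∨ (p ↔ ¬r))  //  ¬¬p.
  branch 1 (add ¬(s ∨ (p ↔ ¬r))):
    ¬(s ∨ (p ↔ ¬r)): α-rule — add ¬s, ¬(p ↔ ¬r).
    ¬¬((¬r ∨ s) ∨ ((s ∨ (p ↔ ¬r)) ∧ ¬p)): β-rule — branch into (¬r ∨ s)  //  ((s ∨ (p ↔ ¬r)) ∧ ¬p).
      branch 1.1 (add (¬r ∨ s)):
        ¬(p ↔ ¬r): β-rule — branch into p, ¬¬r  //  ¬p, ¬r.
          branch 1.1.1 (add p, ¬¬r):
            (¬r ∨ s): β-rule — branch into ¬r  //  s.
              branch 1.1.1.1 (add ¬r):
                × closes — contains both r and ¬r.
              branch 1.1.1.2 (add s):
                × closes — contains both s and ¬s.
          branch 1.1.2 (add ¬p, ¬r):
            × closes — contains both r and ¬r.
      branch 1.2 (add ((s ∨ (p ↔ ¬r)) ∧ ¬p)):
        ((s ∨ (p ↔ ¬r)) ∧ ¬p): α-rule — add (s ∨ (p ↔ ¬r)), ¬p.
        ¬(p ↔ ¬r): β-rule — branch into p, ¬¬r  //  ¬p, ¬r.
          branch 1.2.1 (add p, ¬¬r):
            × closes — contains both p and ¬p.
          branch 1.2.2 (add ¬p, ¬r):
            × closes — contains both r and ¬r.
  branch 2 (add ¬¬p):
    ¬¬((¬r ∨ s) ∨ ((s ∨ (p ↔ ¬r)) ∧ ¬p)): β-rule — branch into (¬r ∨ s)  //  ((s ∨ (p ↔ ¬r)) ∧ ¬p).
      branch 2.1 (add (¬r ∨ s)):
        (¬r ∨ s): β-rule — branch into ¬r  //  s.
          branch 2.1.1 (add ¬r):
            × closes — contains both r and ¬r.
          branch 2.1.2 (add s):
            × closes — contains both s and ¬s.
      branch 2.2 (add ((s ∨ (p ↔ ¬r)) ∧ ¬p)):
        ((s ∨ (p ↔ ¬r)) ∧ ¬p): α-rule — add (s ∨ (p ↔ ¬r)), ¬p.
        × closes — contains both p and ¬p.
All 8 branches close.
Every branch closed, so the negation is unsatisfiable and the formula is valid.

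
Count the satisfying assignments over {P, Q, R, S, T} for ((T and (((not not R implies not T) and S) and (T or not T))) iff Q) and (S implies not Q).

Initial set: {(((T and (((not not R implies not T) and S) and (T or not T))) iff Q) and (S implies not Q))}.
(((T and (((not not R implies not T) and S) and (T or not T))) iff Q) and (S implies not Q)): α-rule — add ((T and (((not not R implies not T) and S) and (T or not T))) iff Q), (S implies not Q).
((T and (((not not R implies not T) and S) and (T or not T))) iff Q): β-rule — branch into (T and (((not not R implies not T) and S) and (T or not T))), Q  //  not (T and (((not not R implies not T) and S) and (T or not T))), not Q.
  branch 1 (add (T and (((not not R implies not T) and S) and (T or not T))), Q):
    (T and (((not not R implies not T) and S) and (T or not T))): α-rule — add T, (((not not R implies not T) and S) and (T or not T)).
    (((not not R implies not T) and S) and (T or not T)): α-rule — add ((not not R implies not T) and S), (T or not T).
    ((not not R implies not T) and S): α-rule — add (not not R implies not T), S.
    (S implies not Q): β-rule — branch into not S  //  not Q.
      branch 1.1 (add not S):
        × closes — contains both S and not S.
      branch 1.2 (add not Q):
        × closes — contains both Q and not Q.
  branch 2 (add not (T and (((not not R implies not T) and S) and (T or not T))), not Q):
    (S implies not Q): β-rule — branch into not S  //  not Q.
      branch 2.1 (add not S):
        not (T and (((not not R implies not T) and S) and (T or not T))): β-rule — branch into not T  //  not (((not not R implies not T) and S) and (T or not T)).
          branch 2.1.1 (add not T):
            ○ open, literals {Q=false, S=false, T=false}.
          branch 2.1.2 (add not (((not not R implies not T) and S) and (T or not T))):
            not (((not not R implies not T) and S) and (T or not T)): β-rule — branch into not ((not not R implies not T) and S)  //  not (T or not T).
              branch 2.1.2.1 (add not ((not not R implies not T) and S)):
                not ((not not R implies not T) and S): β-rule — branch into not (not not R implies not T)  //  not S.
                  branch 2.1.2.1.1 (add not (not not R implies not T)):
                    not (not not R implies not T): α-rule — add not not R, not not T.
                    not not R: drop double negation, giving R.
                    ○ open, literals {Q=false, R=true, S=false, T=true}.
                  branch 2.1.2.1.2 (add not S):
                    ○ open, literals {Q=false, S=false}.
              branch 2.1.2.2 (add not (T or not T)):
                not (T or not T): α-rule — add not T, not not T.
                × closes — contains both T and not T.
      branch 2.2 (add not Q):
        not (T and (((not not R implies not T) and S) and (T or not T))): β-rule — branch into not T  //  not (((not not R implies not T) and S) and (T or not T)).
          branch 2.2.1 (add not T):
            ○ open, literals {Q=false, T=false}.
          branch 2.2.2 (add not (((not not R implies not T) and S) and (T or not T))):
            not (((not not R implies not T) and S) and (T or not T)): β-rule — branch into not ((not not R implies not T) and S)  //  not (T or not T).
              branch 2.2.2.1 (add not ((not not R implies not T) and S)):
                not ((not not R implies not T) and S): β-rule — branch into not (not not R implies not T)  //  not S.
                  branch 2.2.2.1.1 (add not (not not R implies not T)):
                    not (not not R implies not T): α-rule — add not not R, not not T.
                    not not R: drop double negation, giving R.
                    ○ open, literals {Q=false, R=true, T=true}.
                  branch 2.2.2.1.2 (add not S):
                    ○ open, literals {Q=false, S=false}.
              branch 2.2.2.2 (add not (T or not T)):
                not (T or not T): α-rule — add not T, not not T.
                × closes — contains both T and not T.
4 branches closed, 6 open.
Each open branch fixes some atoms; the unmentioned ones are free. Counting distinct full assignments: branch {Q=false, S=false, T=false} (P, R) contributes 4 new; branch {Q=false, R=true, S=false, T=true} (P) contributes 2 new; branch {Q=false, S=false} (P, R, T) contributes 2 new; branch {Q=false, T=false} (P, R, S) contributes 4 new; branch {Q=false, R=true, T=true} (P, S) contributes 2 new; branch {Q=false, S=false} (P, R, T) contributes 0 new. Total: 14.

14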